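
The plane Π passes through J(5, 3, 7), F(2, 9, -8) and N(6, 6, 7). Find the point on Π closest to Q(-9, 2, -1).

(0, -1, -4)

JF = (-3, 6, -15), JN = (1, 3, 0); a normal to Π is JF × JN = (45, -15, -15).
Using J: Π has equation 45x - 15y - 15z = 75.
Foot = Q − λn with λ = (n·Q − d)/|n|² = (-420 − 75)/2475 = -1/5.
Foot = (-9, 2, -1) − (-1/5)·(45, -15, -15) = (0, -1, -4).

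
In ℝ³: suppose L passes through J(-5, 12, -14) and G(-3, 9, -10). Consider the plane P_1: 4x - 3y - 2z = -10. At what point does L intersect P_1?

A direction vector for L is G − J = (2, -3, 4).
Substitute r = (-5, 12, -14) + t(2, -3, 4) into the plane: -28 + 9t = -10, so t = 2.
Intersection: (-5, 12, -14) + 2·(2, -3, 4) = (-1, 6, -6).

(-1, 6, -6)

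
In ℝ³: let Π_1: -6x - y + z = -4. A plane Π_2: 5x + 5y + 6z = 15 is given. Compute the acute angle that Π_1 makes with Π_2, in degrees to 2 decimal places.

cos θ = |n₁·n₂| / (|n₁||n₂|) = |-29| / (√38 · √86).
θ = arccos(0.50729) ≈ 59.52°.

59.52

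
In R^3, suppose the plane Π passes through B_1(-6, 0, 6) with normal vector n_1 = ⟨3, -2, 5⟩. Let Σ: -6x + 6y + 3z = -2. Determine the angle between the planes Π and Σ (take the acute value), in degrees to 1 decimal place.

Π: n_1·r = n_1·B_1 gives 3x - 2y + 5z = 12.
cos θ = |n₁·n₂| / (|n₁||n₂|) = |-15| / (√38 · √81).
θ = arccos(0.27037) ≈ 74.3°.

74.3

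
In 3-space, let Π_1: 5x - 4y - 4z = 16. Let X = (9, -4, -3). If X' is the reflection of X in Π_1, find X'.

λ = (n·X − d)/|n|² = (73 − 16)/57 = 1.
Reflection = X − 2λn = (9, -4, -3) − 2·(5, -4, -4) = (-1, 4, 5).

(-1, 4, 5)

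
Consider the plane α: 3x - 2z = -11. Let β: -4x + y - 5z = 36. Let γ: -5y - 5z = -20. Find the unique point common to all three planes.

Solving the 3×3 linear system 3x - 2z = -11, -4x + y - 5z = 36, -5y - 5z = -20 (e.g. by elimination or Cramer's rule, determinant = -130) gives (-5, 6, -2).

(-5, 6, -2)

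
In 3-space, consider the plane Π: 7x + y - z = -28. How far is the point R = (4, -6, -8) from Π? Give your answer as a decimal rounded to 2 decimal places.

8.12

n·R − d = (7)·(4) + (1)·(-6) + (-1)·(-8) − (-28) = 58; |n| = √51.
Distance = |58| / √51 = 58/√51 ≈ 8.12.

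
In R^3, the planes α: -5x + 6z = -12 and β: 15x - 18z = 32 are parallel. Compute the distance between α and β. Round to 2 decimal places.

0.17

Rescale β by 1/(-3): -5x + 6z = -32/3. Then distance = |-12 − (-32/3)| / √61 ≈ 0.17.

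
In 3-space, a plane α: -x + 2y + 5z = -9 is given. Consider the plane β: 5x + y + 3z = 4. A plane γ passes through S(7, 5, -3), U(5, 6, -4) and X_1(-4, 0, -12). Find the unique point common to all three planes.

(2, 9, -5)

SU = (-2, 1, -1), SX_1 = (-11, -5, -9); a normal to γ is SU × SX_1 = (-14, -7, 21).
Using S: γ has equation -14x - 7y + 21z = -196.
Solving the 3×3 linear system -x + 2y + 5z = -9, 5x + y + 3z = 4, -14x - 7y + 21z = -196 (e.g. by elimination or Cramer's rule, determinant = -441) gives (2, 9, -5).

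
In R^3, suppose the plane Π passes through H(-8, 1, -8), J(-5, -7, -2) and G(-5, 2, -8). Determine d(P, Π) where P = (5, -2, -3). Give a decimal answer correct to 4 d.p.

0.0909

HJ = (3, -8, 6), HG = (3, 1, 0); a normal to Π is HJ × HG = (-6, 18, 27).
Using H: Π has equation -6x + 18y + 27z = -150.
n·P − d = (-6)·(5) + (18)·(-2) + (27)·(-3) − (-150) = 3; |n| = √1089.
Distance = |3| / √1089 = 3/√1089 ≈ 0.0909.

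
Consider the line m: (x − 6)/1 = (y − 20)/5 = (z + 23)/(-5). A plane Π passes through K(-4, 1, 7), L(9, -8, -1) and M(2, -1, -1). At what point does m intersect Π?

(2, 0, -3)

m has direction (1, 5, -5) through (6, 20, -23).
KL = (13, -9, -8), KM = (6, -2, -8); a normal to Π is KL × KM = (56, 56, 28).
Using K: Π has equation 56x + 56y + 28z = 28.
Substitute r = (6, 20, -23) + t(1, 5, -5) into the plane: 812 + 196t = 28, so t = -4.
Intersection: (6, 20, -23) + (-4)·(1, 5, -5) = (2, 0, -3).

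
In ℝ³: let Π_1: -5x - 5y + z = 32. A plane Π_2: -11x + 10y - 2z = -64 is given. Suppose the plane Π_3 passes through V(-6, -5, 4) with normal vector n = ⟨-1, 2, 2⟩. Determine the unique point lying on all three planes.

Π_3: n·r = n·V gives -x + 2y + 2z = 4.
Solving the 3×3 linear system -5x - 5y + z = 32, -11x + 10y - 2z = -64, -x + 2y + 2z = 4 (e.g. by elimination or Cramer's rule, determinant = -252) gives (0, -5, 7).

(0, -5, 7)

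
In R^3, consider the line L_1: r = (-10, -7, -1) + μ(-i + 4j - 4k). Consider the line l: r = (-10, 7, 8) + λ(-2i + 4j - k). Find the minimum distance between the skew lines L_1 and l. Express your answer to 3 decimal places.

Common perpendicular direction n = (-1, 4, -4) × (-2, 4, -1) = (12, 7, 4).
With w = (-10, 7, 8) − (-10, -7, -1) = (0, 14, 9), w · n = 134.
Distance = |w · n| / |n| = |134| / √209 ≈ 9.269.

9.269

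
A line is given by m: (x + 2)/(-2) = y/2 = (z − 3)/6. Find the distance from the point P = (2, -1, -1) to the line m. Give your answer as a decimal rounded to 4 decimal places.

m has direction (-2, 2, 6) through (-2, 0, 3).
Taking (-2, 0, 3) on m with direction v = (-2, 2, 6): w = P − (-2, 0, 3) = (4, -1, -4), and w × v = (2, -16, 6).
Distance = |w × v| / |v| = √296 / √44 ≈ 2.5937.

2.5937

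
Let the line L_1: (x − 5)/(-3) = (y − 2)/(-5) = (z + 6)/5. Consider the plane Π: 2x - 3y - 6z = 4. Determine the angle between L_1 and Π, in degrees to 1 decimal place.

23.0

L_1 has direction (-3, -5, 5) through (5, 2, -6).
sin θ = |n·v| / (|n||v|) = |-21| / (√49 · √59) = 0.39057.
θ ≈ 23.0°.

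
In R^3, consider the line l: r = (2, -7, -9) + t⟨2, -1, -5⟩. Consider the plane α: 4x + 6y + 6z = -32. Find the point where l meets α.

(-2, -5, 1)

Substitute r = (2, -7, -9) + t(2, -1, -5) into the plane: -88 + (-28)t = -32, so t = -2.
Intersection: (2, -7, -9) + (-2)·(2, -1, -5) = (-2, -5, 1).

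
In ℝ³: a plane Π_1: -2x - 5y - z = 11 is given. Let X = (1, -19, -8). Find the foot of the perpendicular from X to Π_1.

Foot = X − λn with λ = (n·X − d)/|n|² = (101 − 11)/30 = 3.
Foot = (1, -19, -8) − 3·(-2, -5, -1) = (7, -4, -5).

(7, -4, -5)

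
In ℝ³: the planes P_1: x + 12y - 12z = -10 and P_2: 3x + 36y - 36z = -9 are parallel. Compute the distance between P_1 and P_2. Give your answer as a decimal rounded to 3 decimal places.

Rescale P_2 by 1/3: x + 12y - 12z = -3. Then distance = |-10 − (-3)| / √289 ≈ 0.412.

0.412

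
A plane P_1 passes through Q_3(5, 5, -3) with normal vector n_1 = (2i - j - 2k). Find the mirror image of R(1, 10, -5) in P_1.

P_1: n_1·r = n_1·Q_3 gives 2x - y - 2z = 11.
λ = (n·R − d)/|n|² = (2 − 11)/9 = -1.
Reflection = R − 2λn = (1, 10, -5) − (-2)·(2, -1, -2) = (5, 8, -9).

(5, 8, -9)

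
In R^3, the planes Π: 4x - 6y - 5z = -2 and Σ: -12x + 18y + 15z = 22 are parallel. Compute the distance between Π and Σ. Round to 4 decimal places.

0.6078

Rescale Σ by 1/(-3): 4x - 6y - 5z = -22/3. Then distance = |-2 − (-22/3)| / √77 ≈ 0.6078.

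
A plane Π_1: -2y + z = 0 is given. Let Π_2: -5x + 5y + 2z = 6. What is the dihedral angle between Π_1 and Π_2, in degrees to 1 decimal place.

60.9

cos θ = |n₁·n₂| / (|n₁||n₂|) = |-8| / (√5 · √54).
θ = arccos(0.48686) ≈ 60.9°.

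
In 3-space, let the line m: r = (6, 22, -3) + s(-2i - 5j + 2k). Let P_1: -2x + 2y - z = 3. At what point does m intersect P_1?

Substitute r = (6, 22, -3) + t(-2, -5, 2) into the plane: 35 + (-8)t = 3, so t = 4.
Intersection: (6, 22, -3) + 4·(-2, -5, 2) = (-2, 2, 5).

(-2, 2, 5)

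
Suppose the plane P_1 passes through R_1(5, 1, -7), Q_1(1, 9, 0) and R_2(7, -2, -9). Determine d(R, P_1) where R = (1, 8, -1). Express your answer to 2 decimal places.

0.23

R_1Q_1 = (-4, 8, 7), R_1R_2 = (2, -3, -2); a normal to P_1 is R_1Q_1 × R_1R_2 = (5, 6, -4).
Using R_1: P_1 has equation 5x + 6y - 4z = 59.
n·R − d = (5)·(1) + (6)·(8) + (-4)·(-1) − 59 = -2; |n| = √77.
Distance = |-2| / √77 = 2/√77 ≈ 0.23.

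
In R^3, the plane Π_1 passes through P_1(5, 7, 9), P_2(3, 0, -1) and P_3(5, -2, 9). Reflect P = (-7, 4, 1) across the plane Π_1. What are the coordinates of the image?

(13, 4, -3)

P_1P_2 = (-2, -7, -10), P_1P_3 = (0, -9, 0); a normal to Π_1 is P_1P_2 × P_1P_3 = (-90, 0, 18).
Using P_1: Π_1 has equation -90x + 18z = -288.
λ = (n·P − d)/|n|² = (648 − (-288))/8424 = 1/9.
Reflection = P − 2λn = (-7, 4, 1) − (2/9)·(-90, 0, 18) = (13, 4, -3).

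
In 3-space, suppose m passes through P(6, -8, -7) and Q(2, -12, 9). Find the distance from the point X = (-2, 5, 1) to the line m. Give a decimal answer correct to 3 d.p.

16.016

A direction vector for m is Q − P = (-4, -4, 16).
Taking (6, -8, -7) on m with direction v = (-4, -4, 16): w = X − (6, -8, -7) = (-8, 13, 8), and w × v = (240, 96, 84).
Distance = |w × v| / |v| = √73872 / √288 ≈ 16.016.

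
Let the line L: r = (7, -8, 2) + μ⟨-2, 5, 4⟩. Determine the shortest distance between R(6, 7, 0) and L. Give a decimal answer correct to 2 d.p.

Taking (7, -8, 2) on L with direction v = (-2, 5, 4): w = R − (7, -8, 2) = (-1, 15, -2), and w × v = (70, 8, 25).
Distance = |w × v| / |v| = √5589 / √45 ≈ 11.14.

11.14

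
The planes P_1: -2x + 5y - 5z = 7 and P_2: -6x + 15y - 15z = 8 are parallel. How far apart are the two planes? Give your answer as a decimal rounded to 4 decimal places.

0.5897

Rescale P_2 by 1/3: -2x + 5y - 5z = 8/3. Then distance = |7 − (8/3)| / √54 ≈ 0.5897.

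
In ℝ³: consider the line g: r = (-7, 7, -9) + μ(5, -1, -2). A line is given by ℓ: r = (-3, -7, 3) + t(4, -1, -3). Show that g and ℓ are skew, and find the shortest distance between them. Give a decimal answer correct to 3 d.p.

14.843

Common perpendicular direction n = (5, -1, -2) × (4, -1, -3) = (1, 7, -1).
With w = (-3, -7, 3) − (-7, 7, -9) = (4, -14, 12), w · n = -106.
Since n ≠ 0 the lines are not parallel, and w · n = -106 ≠ 0 so they do not intersect; hence they are skew.
Distance = |w · n| / |n| = |-106| / √51 ≈ 14.843.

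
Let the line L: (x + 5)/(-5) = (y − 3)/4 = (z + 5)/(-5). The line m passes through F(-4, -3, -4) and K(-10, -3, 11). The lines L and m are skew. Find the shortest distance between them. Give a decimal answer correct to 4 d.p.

4.4285

L has direction (-5, 4, -5) through (-5, 3, -5).
A direction vector for m is K − F = (-6, 0, 15).
Common perpendicular direction n = (-5, 4, -5) × (-6, 0, 15) = (60, 105, 24).
With w = (-4, -3, -4) − (-5, 3, -5) = (1, -6, 1), w · n = -546.
Distance = |w · n| / |n| = |-546| / √15201 ≈ 4.4285.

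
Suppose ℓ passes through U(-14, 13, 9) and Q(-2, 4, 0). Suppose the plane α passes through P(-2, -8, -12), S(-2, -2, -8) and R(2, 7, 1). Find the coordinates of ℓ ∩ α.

(2, 1, -3)

A direction vector for ℓ is Q − U = (12, -9, -9).
PS = (0, 6, 4), PR = (4, 15, 13); a normal to α is PS × PR = (18, 16, -24).
Using P: α has equation 18x + 16y - 24z = 124.
Substitute r = (-14, 13, 9) + t(12, -9, -9) into the plane: -260 + 288t = 124, so t = 4/3.
Intersection: (-14, 13, 9) + (4/3)·(12, -9, -9) = (2, 1, -3).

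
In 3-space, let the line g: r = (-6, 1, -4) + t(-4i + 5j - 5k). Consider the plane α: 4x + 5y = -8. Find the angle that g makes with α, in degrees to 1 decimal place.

10.0

sin θ = |n·v| / (|n||v|) = |9| / (√41 · √66) = 0.17301.
θ ≈ 10.0°.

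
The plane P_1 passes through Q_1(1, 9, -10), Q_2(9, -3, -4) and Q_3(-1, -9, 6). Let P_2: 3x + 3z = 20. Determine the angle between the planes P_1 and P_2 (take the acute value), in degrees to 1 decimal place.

40.5

Q_1Q_2 = (8, -12, 6), Q_1Q_3 = (-2, -18, 16); a normal to P_1 is Q_1Q_2 × Q_1Q_3 = (-84, -140, -168).
Using Q_1: P_1 has equation -84x - 140y - 168z = 336.
cos θ = |n₁·n₂| / (|n₁||n₂|) = |-756| / (√54880 · √18).
θ = arccos(0.76064) ≈ 40.5°.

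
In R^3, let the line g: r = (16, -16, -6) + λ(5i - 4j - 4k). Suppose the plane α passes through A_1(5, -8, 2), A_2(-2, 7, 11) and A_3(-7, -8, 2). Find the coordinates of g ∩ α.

A_1A_2 = (-7, 15, 9), A_1A_3 = (-12, 0, 0); a normal to α is A_1A_2 × A_1A_3 = (0, -108, 180).
Using A_1: α has equation -108y + 180z = 1224.
Substitute r = (16, -16, -6) + t(5, -4, -4) into the plane: 648 + (-288)t = 1224, so t = -2.
Intersection: (16, -16, -6) + (-2)·(5, -4, -4) = (6, -8, 2).

(6, -8, 2)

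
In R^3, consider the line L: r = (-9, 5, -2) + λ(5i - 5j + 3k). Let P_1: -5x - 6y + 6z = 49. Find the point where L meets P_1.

Substitute r = (-9, 5, -2) + t(5, -5, 3) into the plane: 3 + 23t = 49, so t = 2.
Intersection: (-9, 5, -2) + 2·(5, -5, 3) = (1, -5, 4).

(1, -5, 4)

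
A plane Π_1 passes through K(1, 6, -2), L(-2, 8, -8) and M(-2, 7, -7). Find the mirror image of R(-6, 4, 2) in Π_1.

KL = (-3, 2, -6), KM = (-3, 1, -5); a normal to Π_1 is KL × KM = (-4, 3, 3).
Using K: Π_1 has equation -4x + 3y + 3z = 8.
λ = (n·R − d)/|n|² = (42 − 8)/34 = 1.
Reflection = R − 2λn = (-6, 4, 2) − 2·(-4, 3, 3) = (2, -2, -4).

(2, -2, -4)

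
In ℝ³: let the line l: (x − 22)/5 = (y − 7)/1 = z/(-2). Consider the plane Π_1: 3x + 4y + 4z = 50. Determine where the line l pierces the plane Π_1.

(2, 3, 8)

l has direction (5, 1, -2) through (22, 7, 0).
Substitute r = (22, 7, 0) + t(5, 1, -2) into the plane: 94 + 11t = 50, so t = -4.
Intersection: (22, 7, 0) + (-4)·(5, 1, -2) = (2, 3, 8).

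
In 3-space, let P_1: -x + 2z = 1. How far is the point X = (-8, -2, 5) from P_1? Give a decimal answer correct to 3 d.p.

n·X − d = (-1)·(-8) + (0)·(-2) + (2)·(5) − 1 = 17; |n| = √5.
Distance = |17| / √5 = 17/√5 ≈ 7.603.

7.603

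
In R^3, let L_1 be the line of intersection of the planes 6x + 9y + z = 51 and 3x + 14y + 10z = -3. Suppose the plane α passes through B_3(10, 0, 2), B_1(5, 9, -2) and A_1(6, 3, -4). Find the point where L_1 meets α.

Direction of L_1: (6, 9, 1) × (3, 14, 10) = (76, -57, 57).
A point on L_1: solving the two plane equations with x = 21 gives (21, -9, 6).
B_3B_1 = (-5, 9, -4), B_3A_1 = (-4, 3, -6); a normal to α is B_3B_1 × B_3A_1 = (-42, -14, 21).
Using B_3: α has equation -42x - 14y + 21z = -378.
Substitute r = (21, -9, 6) + t(76, -57, 57) into the plane: -630 + (-1197)t = -378, so t = -4/19.
Intersection: (21, -9, 6) + (-4/19)·(76, -57, 57) = (5, 3, -6).

(5, 3, -6)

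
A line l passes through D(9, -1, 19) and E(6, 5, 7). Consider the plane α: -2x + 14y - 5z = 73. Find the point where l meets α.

(5, 7, 3)

A direction vector for l is E − D = (-3, 6, -12).
Substitute r = (9, -1, 19) + t(-3, 6, -12) into the plane: -127 + 150t = 73, so t = 4/3.
Intersection: (9, -1, 19) + (4/3)·(-3, 6, -12) = (5, 7, 3).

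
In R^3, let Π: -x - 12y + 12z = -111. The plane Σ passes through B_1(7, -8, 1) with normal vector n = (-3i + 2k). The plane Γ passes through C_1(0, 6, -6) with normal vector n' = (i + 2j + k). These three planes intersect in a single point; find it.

(3, 4, -5)

Σ: n·r = n·B_1 gives -3x + 2z = -19.
Γ: n'·r = n'·C_1 gives x + 2y + z = 6.
Solving the 3×3 linear system -x - 12y + 12z = -111, -3x + 2z = -19, x + 2y + z = 6 (e.g. by elimination or Cramer's rule, determinant = -128) gives (3, 4, -5).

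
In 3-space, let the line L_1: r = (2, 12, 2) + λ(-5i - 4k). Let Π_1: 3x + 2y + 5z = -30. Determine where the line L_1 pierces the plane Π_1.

Substitute r = (2, 12, 2) + t(-5, 0, -4) into the plane: 40 + (-35)t = -30, so t = 2.
Intersection: (2, 12, 2) + 2·(-5, 0, -4) = (-8, 12, -6).

(-8, 12, -6)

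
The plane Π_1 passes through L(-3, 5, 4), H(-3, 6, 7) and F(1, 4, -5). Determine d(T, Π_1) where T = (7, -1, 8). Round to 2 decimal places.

LH = (0, 1, 3), LF = (4, -1, -9); a normal to Π_1 is LH × LF = (-6, 12, -4).
Using L: Π_1 has equation -6x + 12y - 4z = 62.
n·T − d = (-6)·(7) + (12)·(-1) + (-4)·(8) − 62 = -148; |n| = √196.
Distance = |-148| / √196 = 148/√196 ≈ 10.57.

10.57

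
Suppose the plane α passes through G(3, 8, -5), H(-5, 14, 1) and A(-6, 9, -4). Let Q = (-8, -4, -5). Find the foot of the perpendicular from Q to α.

(-8, 2, -11)

GH = (-8, 6, 6), GA = (-9, 1, 1); a normal to α is GH × GA = (0, -46, 46).
Using G: α has equation -46y + 46z = -598.
Foot = Q − λn with λ = (n·Q − d)/|n|² = (-46 − (-598))/4232 = 3/23.
Foot = (-8, -4, -5) − (3/23)·(0, -46, 46) = (-8, 2, -11).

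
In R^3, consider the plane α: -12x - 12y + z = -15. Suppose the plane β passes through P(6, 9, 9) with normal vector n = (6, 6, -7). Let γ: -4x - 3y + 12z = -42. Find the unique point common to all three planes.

(3, -2, -3)

β: n·r = n·P gives 6x + 6y - 7z = 27.
Solving the 3×3 linear system -12x - 12y + z = -15, 6x + 6y - 7z = 27, -4x - 3y + 12z = -42 (e.g. by elimination or Cramer's rule, determinant = -78) gives (3, -2, -3).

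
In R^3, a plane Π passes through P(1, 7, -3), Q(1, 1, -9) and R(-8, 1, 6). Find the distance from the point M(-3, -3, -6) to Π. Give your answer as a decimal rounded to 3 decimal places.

0.152

PQ = (0, -6, -6), PR = (-9, -6, 9); a normal to Π is PQ × PR = (-90, 54, -54).
Using P: Π has equation -90x + 54y - 54z = 450.
n·M − d = (-90)·(-3) + (54)·(-3) + (-54)·(-6) − 450 = -18; |n| = √13932.
Distance = |-18| / √13932 = 18/√13932 ≈ 0.152.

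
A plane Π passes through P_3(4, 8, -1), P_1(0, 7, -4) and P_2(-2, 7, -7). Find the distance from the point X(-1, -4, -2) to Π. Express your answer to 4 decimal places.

P_3P_1 = (-4, -1, -3), P_3P_2 = (-6, -1, -6); a normal to Π is P_3P_1 × P_3P_2 = (3, -6, -2).
Using P_3: Π has equation 3x - 6y - 2z = -34.
n·X − d = (3)·(-1) + (-6)·(-4) + (-2)·(-2) − (-34) = 59; |n| = √49.
Distance = |59| / √49 = 59/√49 ≈ 8.4286.

8.4286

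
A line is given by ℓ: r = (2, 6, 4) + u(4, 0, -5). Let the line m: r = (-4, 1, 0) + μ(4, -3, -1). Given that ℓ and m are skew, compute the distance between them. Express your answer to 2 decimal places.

8.72

Common perpendicular direction n = (4, 0, -5) × (4, -3, -1) = (-15, -16, -12).
With w = (-4, 1, 0) − (2, 6, 4) = (-6, -5, -4), w · n = 218.
Distance = |w · n| / |n| = |218| / √625 ≈ 8.72.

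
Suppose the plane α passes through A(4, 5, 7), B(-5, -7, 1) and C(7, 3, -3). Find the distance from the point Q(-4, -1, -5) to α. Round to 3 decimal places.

5.333

AB = (-9, -12, -6), AC = (3, -2, -10); a normal to α is AB × AC = (108, -108, 54).
Using A: α has equation 108x - 108y + 54z = 270.
n·Q − d = (108)·(-4) + (-108)·(-1) + (54)·(-5) − 270 = -864; |n| = √26244.
Distance = |-864| / √26244 = 864/√26244 ≈ 5.333.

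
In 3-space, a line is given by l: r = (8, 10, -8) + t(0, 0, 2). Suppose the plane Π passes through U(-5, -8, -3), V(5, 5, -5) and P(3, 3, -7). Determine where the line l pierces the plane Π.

(8, 10, -10)

UV = (10, 13, -2), UP = (8, 11, -4); a normal to Π is UV × UP = (-30, 24, 6).
Using U: Π has equation -30x + 24y + 6z = -60.
Substitute r = (8, 10, -8) + t(0, 0, 2) into the plane: -48 + 12t = -60, so t = -1.
Intersection: (8, 10, -8) + (-1)·(0, 0, 2) = (8, 10, -10).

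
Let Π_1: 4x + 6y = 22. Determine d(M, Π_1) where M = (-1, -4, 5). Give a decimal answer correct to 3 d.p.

n·M − d = (4)·(-1) + (6)·(-4) + (0)·(5) − 22 = -50; |n| = √52.
Distance = |-50| / √52 = 50/√52 ≈ 6.934.

6.934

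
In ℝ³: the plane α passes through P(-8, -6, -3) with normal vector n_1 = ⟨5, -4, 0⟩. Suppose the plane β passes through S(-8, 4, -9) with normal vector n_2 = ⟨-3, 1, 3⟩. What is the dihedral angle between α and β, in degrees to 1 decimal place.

α: n_1·r = n_1·P gives 5x - 4y = -16.
β: n_2·r = n_2·S gives -3x + y + 3z = 1.
cos θ = |n₁·n₂| / (|n₁||n₂|) = |-19| / (√41 · √19).
θ = arccos(0.68075) ≈ 47.1°.

47.1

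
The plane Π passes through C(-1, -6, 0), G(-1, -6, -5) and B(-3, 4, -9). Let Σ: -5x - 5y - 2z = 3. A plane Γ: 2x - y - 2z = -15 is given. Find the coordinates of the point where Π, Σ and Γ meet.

CG = (0, 0, -5), CB = (-2, 10, -9); a normal to Π is CG × CB = (50, 10, 0).
Using C: Π has equation 50x + 10y = -110.
Solving the 3×3 linear system 50x + 10y = -110, -5x - 5y - 2z = 3, 2x - y - 2z = -15 (e.g. by elimination or Cramer's rule, determinant = 260) gives (-2, -1, 6).

(-2, -1, 6)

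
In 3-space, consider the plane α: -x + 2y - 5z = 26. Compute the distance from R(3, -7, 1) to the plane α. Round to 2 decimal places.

8.76

n·R − d = (-1)·(3) + (2)·(-7) + (-5)·(1) − 26 = -48; |n| = √30.
Distance = |-48| / √30 = 48/√30 ≈ 8.76.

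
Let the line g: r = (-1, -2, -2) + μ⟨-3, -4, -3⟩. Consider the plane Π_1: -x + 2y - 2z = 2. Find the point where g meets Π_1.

(-4, -6, -5)

Substitute r = (-1, -2, -2) + t(-3, -4, -3) into the plane: 1 + 1t = 2, so t = 1.
Intersection: (-1, -2, -2) + 1·(-3, -4, -3) = (-4, -6, -5).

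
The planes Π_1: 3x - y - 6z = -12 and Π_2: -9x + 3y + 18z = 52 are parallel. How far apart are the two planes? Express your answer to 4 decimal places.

Rescale Π_2 by 1/(-3): 3x - y - 6z = -52/3. Then distance = |-12 − (-52/3)| / √46 ≈ 0.7864.

0.7864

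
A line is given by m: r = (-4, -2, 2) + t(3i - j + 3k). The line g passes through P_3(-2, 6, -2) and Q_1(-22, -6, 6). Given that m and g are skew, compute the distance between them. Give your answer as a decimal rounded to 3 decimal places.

3.742

A direction vector for g is Q_1 − P_3 = (-20, -12, 8).
Common perpendicular direction n = (3, -1, 3) × (-20, -12, 8) = (28, -84, -56).
With w = (-2, 6, -2) − (-4, -2, 2) = (2, 8, -4), w · n = -392.
Distance = |w · n| / |n| = |-392| / √10976 ≈ 3.742.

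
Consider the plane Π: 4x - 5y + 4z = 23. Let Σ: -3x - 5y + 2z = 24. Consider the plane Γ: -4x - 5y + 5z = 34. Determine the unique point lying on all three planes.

Solving the 3×3 linear system 4x - 5y + 4z = 23, -3x - 5y + 2z = 24, -4x - 5y + 5z = 34 (e.g. by elimination or Cramer's rule, determinant = -115) gives (-1, -3, 3).

(-1, -3, 3)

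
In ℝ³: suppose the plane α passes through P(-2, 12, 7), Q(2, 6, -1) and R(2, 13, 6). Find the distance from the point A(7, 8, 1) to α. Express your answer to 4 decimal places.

1.6667

PQ = (4, -6, -8), PR = (4, 1, -1); a normal to α is PQ × PR = (14, -28, 28).
Using P: α has equation 14x - 28y + 28z = -168.
n·A − d = (14)·(7) + (-28)·(8) + (28)·(1) − (-168) = 70; |n| = √1764.
Distance = |70| / √1764 = 70/√1764 ≈ 1.6667.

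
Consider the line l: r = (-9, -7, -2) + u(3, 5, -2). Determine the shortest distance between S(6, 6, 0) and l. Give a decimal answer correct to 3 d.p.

10.115

Taking (-9, -7, -2) on l with direction v = (3, 5, -2): w = S − (-9, -7, -2) = (15, 13, 2), and w × v = (-36, 36, 36).
Distance = |w × v| / |v| = √3888 / √38 ≈ 10.115.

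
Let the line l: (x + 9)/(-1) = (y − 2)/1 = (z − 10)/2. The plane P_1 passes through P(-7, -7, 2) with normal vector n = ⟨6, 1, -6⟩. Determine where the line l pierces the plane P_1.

(-6, -1, 4)

l has direction (-1, 1, 2) through (-9, 2, 10).
P_1: n·r = n·P gives 6x + y - 6z = -61.
Substitute r = (-9, 2, 10) + t(-1, 1, 2) into the plane: -112 + (-17)t = -61, so t = -3.
Intersection: (-9, 2, 10) + (-3)·(-1, 1, 2) = (-6, -1, 4).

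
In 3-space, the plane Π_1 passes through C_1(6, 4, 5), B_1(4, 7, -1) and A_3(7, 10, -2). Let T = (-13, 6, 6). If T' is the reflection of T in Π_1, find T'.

(-1, -10, -6)

C_1B_1 = (-2, 3, -6), C_1A_3 = (1, 6, -7); a normal to Π_1 is C_1B_1 × C_1A_3 = (15, -20, -15).
Using C_1: Π_1 has equation 15x - 20y - 15z = -65.
λ = (n·T − d)/|n|² = (-405 − (-65))/850 = -2/5.
Reflection = T − 2λn = (-13, 6, 6) − (-4/5)·(15, -20, -15) = (-1, -10, -6).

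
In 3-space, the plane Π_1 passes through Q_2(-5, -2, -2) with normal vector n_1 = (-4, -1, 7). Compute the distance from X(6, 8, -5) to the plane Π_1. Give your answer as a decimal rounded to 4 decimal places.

Π_1: n_1·r = n_1·Q_2 gives -4x - y + 7z = 8.
n·X − d = (-4)·(6) + (-1)·(8) + (7)·(-5) − 8 = -75; |n| = √66.
Distance = |-75| / √66 = 75/√66 ≈ 9.2319.

9.2319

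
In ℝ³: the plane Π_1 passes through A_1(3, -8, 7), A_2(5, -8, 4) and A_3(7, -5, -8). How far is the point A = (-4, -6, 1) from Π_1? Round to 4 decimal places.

3.0000

A_1A_2 = (2, 0, -3), A_1A_3 = (4, 3, -15); a normal to Π_1 is A_1A_2 × A_1A_3 = (9, 18, 6).
Using A_1: Π_1 has equation 9x + 18y + 6z = -75.
n·A − d = (9)·(-4) + (18)·(-6) + (6)·(1) − (-75) = -63; |n| = √441.
Distance = |-63| / √441 = 63/√441 ≈ 3.0000.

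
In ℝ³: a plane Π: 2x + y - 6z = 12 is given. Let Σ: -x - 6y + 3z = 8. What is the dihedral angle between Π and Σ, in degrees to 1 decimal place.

cos θ = |n₁·n₂| / (|n₁||n₂|) = |-26| / (√41 · √46).
θ = arccos(0.59869) ≈ 53.2°.

53.2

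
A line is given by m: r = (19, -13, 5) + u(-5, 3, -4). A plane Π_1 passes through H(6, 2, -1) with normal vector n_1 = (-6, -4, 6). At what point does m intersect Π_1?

Π_1: n_1·r = n_1·H gives -6x - 4y + 6z = -50.
Substitute r = (19, -13, 5) + t(-5, 3, -4) into the plane: -32 + (-6)t = -50, so t = 3.
Intersection: (19, -13, 5) + 3·(-5, 3, -4) = (4, -4, -7).

(4, -4, -7)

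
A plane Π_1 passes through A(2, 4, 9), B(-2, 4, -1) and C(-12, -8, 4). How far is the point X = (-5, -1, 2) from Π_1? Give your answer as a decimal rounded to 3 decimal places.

AB = (-4, 0, -10), AC = (-14, -12, -5); a normal to Π_1 is AB × AC = (-120, 120, 48).
Using A: Π_1 has equation -120x + 120y + 48z = 672.
n·X − d = (-120)·(-5) + (120)·(-1) + (48)·(2) − 672 = -96; |n| = √31104.
Distance = |-96| / √31104 = 96/√31104 ≈ 0.544.

0.544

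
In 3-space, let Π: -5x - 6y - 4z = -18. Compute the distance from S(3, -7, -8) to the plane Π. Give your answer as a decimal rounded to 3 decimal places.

n·S − d = (-5)·(3) + (-6)·(-7) + (-4)·(-8) − (-18) = 77; |n| = √77.
Distance = |77| / √77 = 77/√77 ≈ 8.775.

8.775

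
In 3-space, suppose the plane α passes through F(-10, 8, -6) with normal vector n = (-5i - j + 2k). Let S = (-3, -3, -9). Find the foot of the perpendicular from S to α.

α: n·r = n·F gives -5x - y + 2z = 30.
Foot = S − λn with λ = (n·S − d)/|n|² = (0 − 30)/30 = -1.
Foot = (-3, -3, -9) − (-1)·(-5, -1, 2) = (-8, -4, -7).

(-8, -4, -7)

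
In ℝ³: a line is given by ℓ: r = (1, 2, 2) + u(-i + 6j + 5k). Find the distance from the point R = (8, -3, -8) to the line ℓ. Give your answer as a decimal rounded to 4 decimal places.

Taking (1, 2, 2) on ℓ with direction v = (-1, 6, 5): w = R − (1, 2, 2) = (7, -5, -10), and w × v = (35, -25, 37).
Distance = |w × v| / |v| = √3219 / √62 ≈ 7.2055.

7.2055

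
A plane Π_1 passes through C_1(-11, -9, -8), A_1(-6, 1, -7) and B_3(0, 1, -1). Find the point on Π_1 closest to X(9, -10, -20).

(-6, -4, -5)

C_1A_1 = (5, 10, 1), C_1B_3 = (11, 10, 7); a normal to Π_1 is C_1A_1 × C_1B_3 = (60, -24, -60).
Using C_1: Π_1 has equation 60x - 24y - 60z = 36.
Foot = X − λn with λ = (n·X − d)/|n|² = (1980 − 36)/7776 = 1/4.
Foot = (9, -10, -20) − (1/4)·(60, -24, -60) = (-6, -4, -5).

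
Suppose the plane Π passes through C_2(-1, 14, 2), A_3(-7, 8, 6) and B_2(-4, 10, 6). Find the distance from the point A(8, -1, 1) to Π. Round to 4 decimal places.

C_2A_3 = (-6, -6, 4), C_2B_2 = (-3, -4, 4); a normal to Π is C_2A_3 × C_2B_2 = (-8, 12, 6).
Using C_2: Π has equation -8x + 12y + 6z = 188.
n·A − d = (-8)·(8) + (12)·(-1) + (6)·(1) − 188 = -258; |n| = √244.
Distance = |-258| / √244 = 258/√244 ≈ 16.5168.

16.5168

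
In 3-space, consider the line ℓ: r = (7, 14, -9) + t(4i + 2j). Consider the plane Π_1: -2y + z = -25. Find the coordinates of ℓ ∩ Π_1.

Substitute r = (7, 14, -9) + t(4, 2, 0) into the plane: -37 + (-4)t = -25, so t = -3.
Intersection: (7, 14, -9) + (-3)·(4, 2, 0) = (-5, 8, -9).

(-5, 8, -9)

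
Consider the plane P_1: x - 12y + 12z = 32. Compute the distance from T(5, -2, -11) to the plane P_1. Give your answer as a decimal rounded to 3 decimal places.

n·T − d = (1)·(5) + (-12)·(-2) + (12)·(-11) − 32 = -135; |n| = √289.
Distance = |-135| / √289 = 135/√289 ≈ 7.941.

7.941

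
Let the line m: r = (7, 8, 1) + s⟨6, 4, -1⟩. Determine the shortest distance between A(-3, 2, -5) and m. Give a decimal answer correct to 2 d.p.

7.56

Taking (7, 8, 1) on m with direction v = (6, 4, -1): w = A − (7, 8, 1) = (-10, -6, -6), and w × v = (30, -46, -4).
Distance = |w × v| / |v| = √3032 / √53 ≈ 7.56.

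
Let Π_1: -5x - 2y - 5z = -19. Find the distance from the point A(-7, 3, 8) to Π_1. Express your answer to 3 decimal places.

n·A − d = (-5)·(-7) + (-2)·(3) + (-5)·(8) − (-19) = 8; |n| = √54.
Distance = |8| / √54 = 8/√54 ≈ 1.089.

1.089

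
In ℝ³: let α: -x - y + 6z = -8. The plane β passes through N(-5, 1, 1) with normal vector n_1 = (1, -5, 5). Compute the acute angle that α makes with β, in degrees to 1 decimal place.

β: n_1·r = n_1·N gives x - 5y + 5z = -5.
cos θ = |n₁·n₂| / (|n₁||n₂|) = |34| / (√38 · √51).
θ = arccos(0.77233) ≈ 39.4°.

39.4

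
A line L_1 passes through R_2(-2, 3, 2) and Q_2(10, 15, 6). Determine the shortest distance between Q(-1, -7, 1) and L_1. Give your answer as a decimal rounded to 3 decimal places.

A direction vector for L_1 is Q_2 − R_2 = (12, 12, 4).
Taking (-2, 3, 2) on L_1 with direction v = (12, 12, 4): w = Q − (-2, 3, 2) = (1, -10, -1), and w × v = (-28, -16, 132).
Distance = |w × v| / |v| = √18464 / √304 ≈ 7.793.

7.793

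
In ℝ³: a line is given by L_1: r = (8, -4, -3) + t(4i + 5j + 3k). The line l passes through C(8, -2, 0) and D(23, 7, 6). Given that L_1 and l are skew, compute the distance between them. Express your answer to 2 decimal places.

1.69

A direction vector for l is D − C = (15, 9, 6).
Common perpendicular direction n = (4, 5, 3) × (15, 9, 6) = (3, 21, -39).
With w = (8, -2, 0) − (8, -4, -3) = (0, 2, 3), w · n = -75.
Distance = |w · n| / |n| = |-75| / √1971 ≈ 1.69.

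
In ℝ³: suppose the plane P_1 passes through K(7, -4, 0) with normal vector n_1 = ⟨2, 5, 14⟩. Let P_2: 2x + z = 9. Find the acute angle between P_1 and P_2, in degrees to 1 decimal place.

P_1: n_1·r = n_1·K gives 2x + 5y + 14z = -6.
cos θ = |n₁·n₂| / (|n₁||n₂|) = |18| / (√225 · √5).
θ = arccos(0.53666) ≈ 57.5°.

57.5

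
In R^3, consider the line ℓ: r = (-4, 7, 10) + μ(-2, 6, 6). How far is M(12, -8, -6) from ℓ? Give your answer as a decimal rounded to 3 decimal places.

10.568

Taking (-4, 7, 10) on ℓ with direction v = (-2, 6, 6): w = M − (-4, 7, 10) = (16, -15, -16), and w × v = (6, -64, 66).
Distance = |w × v| / |v| = √8488 / √76 ≈ 10.568.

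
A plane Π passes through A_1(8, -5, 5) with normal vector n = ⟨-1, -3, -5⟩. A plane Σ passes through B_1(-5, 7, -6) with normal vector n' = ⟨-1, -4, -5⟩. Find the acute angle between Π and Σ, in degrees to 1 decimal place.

Π: n·r = n·A_1 gives -x - 3y - 5z = -18.
Σ: n'·r = n'·B_1 gives -x - 4y - 5z = 7.
cos θ = |n₁·n₂| / (|n₁||n₂|) = |38| / (√35 · √42).
θ = arccos(0.99112) ≈ 7.6°.

7.6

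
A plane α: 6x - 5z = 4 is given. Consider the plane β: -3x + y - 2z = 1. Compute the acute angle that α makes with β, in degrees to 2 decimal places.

cos θ = |n₁·n₂| / (|n₁||n₂|) = |-8| / (√61 · √14).
θ = arccos(0.27375) ≈ 74.11°.

74.11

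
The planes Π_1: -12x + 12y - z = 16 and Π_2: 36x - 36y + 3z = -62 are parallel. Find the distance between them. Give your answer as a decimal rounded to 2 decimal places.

Rescale Π_2 by 1/(-3): -12x + 12y - z = 62/3. Then distance = |16 − (62/3)| / √289 ≈ 0.27.

0.27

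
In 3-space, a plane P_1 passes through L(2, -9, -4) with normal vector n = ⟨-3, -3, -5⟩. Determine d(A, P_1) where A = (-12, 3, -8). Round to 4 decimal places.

P_1: n·r = n·L gives -3x - 3y - 5z = 41.
n·A − d = (-3)·(-12) + (-3)·(3) + (-5)·(-8) − 41 = 26; |n| = √43.
Distance = |26| / √43 = 26/√43 ≈ 3.9650.

3.9650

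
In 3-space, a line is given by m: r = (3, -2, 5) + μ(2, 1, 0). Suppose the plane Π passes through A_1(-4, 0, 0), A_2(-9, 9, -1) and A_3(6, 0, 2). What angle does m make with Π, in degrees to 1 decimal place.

A_1A_2 = (-5, 9, -1), A_1A_3 = (10, 0, 2); a normal to Π is A_1A_2 × A_1A_3 = (18, 0, -90).
Using A_1: Π has equation 18x - 90z = -72.
sin θ = |n·v| / (|n||v|) = |36| / (√8424 · √5) = 0.17541.
θ ≈ 10.1°.

10.1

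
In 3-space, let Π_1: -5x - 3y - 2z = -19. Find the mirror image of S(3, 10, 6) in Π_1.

λ = (n·S − d)/|n|² = (-57 − (-19))/38 = -1.
Reflection = S − 2λn = (3, 10, 6) − (-2)·(-5, -3, -2) = (-7, 4, 2).

(-7, 4, 2)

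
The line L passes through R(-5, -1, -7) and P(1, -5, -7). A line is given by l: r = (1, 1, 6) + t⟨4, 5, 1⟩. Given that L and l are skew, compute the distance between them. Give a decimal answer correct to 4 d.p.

12.0700

A direction vector for L is P − R = (6, -4, 0).
Common perpendicular direction n = (6, -4, 0) × (4, 5, 1) = (-4, -6, 46).
With w = (1, 1, 6) − (-5, -1, -7) = (6, 2, 13), w · n = 562.
Distance = |w · n| / |n| = |562| / √2168 ≈ 12.0700.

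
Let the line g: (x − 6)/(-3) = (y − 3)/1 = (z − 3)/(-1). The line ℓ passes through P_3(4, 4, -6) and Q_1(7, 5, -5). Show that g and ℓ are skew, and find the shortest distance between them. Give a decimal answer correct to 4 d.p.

7.9057

g has direction (-3, 1, -1) through (6, 3, 3).
A direction vector for ℓ is Q_1 − P_3 = (3, 1, 1).
Common perpendicular direction n = (-3, 1, -1) × (3, 1, 1) = (2, 0, -6).
With w = (4, 4, -6) − (6, 3, 3) = (-2, 1, -9), w · n = 50.
Since n ≠ 0 the lines are not parallel, and w · n = 50 ≠ 0 so they do not intersect; hence they are skew.
Distance = |w · n| / |n| = |50| / √40 ≈ 7.9057.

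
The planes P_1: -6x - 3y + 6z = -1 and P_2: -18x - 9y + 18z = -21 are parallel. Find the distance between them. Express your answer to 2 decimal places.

Rescale P_2 by 1/3: -6x - 3y + 6z = -7. Then distance = |-1 − (-7)| / √81 ≈ 0.67.

0.67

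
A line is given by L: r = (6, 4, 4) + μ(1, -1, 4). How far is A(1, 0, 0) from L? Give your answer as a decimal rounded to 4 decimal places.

Taking (6, 4, 4) on L with direction v = (1, -1, 4): w = A − (6, 4, 4) = (-5, -4, -4), and w × v = (-20, 16, 9).
Distance = |w × v| / |v| = √737 / √18 ≈ 6.3988.

6.3988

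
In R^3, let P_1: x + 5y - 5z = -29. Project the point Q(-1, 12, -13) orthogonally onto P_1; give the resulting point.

(-4, -3, 2)

Foot = Q − λn with λ = (n·Q − d)/|n|² = (124 − (-29))/51 = 3.
Foot = (-1, 12, -13) − 3·(1, 5, -5) = (-4, -3, 2).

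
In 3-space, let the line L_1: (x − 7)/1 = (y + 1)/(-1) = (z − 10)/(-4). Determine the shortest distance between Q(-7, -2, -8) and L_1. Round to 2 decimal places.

18.10

L_1 has direction (1, -1, -4) through (7, -1, 10).
Taking (7, -1, 10) on L_1 with direction v = (1, -1, -4): w = Q − (7, -1, 10) = (-14, -1, -18), and w × v = (-14, -74, 15).
Distance = |w × v| / |v| = √5897 / √18 ≈ 18.10.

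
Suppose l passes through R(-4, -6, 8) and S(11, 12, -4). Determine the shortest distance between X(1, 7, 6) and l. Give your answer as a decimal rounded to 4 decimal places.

A direction vector for l is S − R = (15, 18, -12).
Taking (-4, -6, 8) on l with direction v = (15, 18, -12): w = X − (-4, -6, 8) = (5, 13, -2), and w × v = (-120, 30, -105).
Distance = |w × v| / |v| = √26325 / √693 ≈ 6.1634.

6.1634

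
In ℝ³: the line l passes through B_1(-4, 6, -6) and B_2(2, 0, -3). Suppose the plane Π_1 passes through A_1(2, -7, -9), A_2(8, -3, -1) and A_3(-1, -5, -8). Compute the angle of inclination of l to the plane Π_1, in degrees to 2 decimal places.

A direction vector for l is B_2 − B_1 = (6, -6, 3).
A_1A_2 = (6, 4, 8), A_1A_3 = (-3, 2, 1); a normal to Π_1 is A_1A_2 × A_1A_3 = (-12, -30, 24).
Using A_1: Π_1 has equation -12x - 30y + 24z = -30.
sin θ = |n·v| / (|n||v|) = |180| / (√1620 · √81) = 0.49690.
θ ≈ 29.80°.

29.80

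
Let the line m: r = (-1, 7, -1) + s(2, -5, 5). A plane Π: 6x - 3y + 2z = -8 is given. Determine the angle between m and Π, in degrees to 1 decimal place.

sin θ = |n·v| / (|n||v|) = |37| / (√49 · √54) = 0.71929.
θ ≈ 46.0°.

46.0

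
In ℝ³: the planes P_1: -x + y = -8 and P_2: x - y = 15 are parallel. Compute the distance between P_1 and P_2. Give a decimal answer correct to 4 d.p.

Rescale P_2 by 1/(-1): -x + y = -15. Then distance = |-8 − (-15)| / √2 ≈ 4.9497.

4.9497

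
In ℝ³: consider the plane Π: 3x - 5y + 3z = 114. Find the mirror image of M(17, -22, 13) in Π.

(5, -2, 1)

λ = (n·M − d)/|n|² = (200 − 114)/43 = 2.
Reflection = M − 2λn = (17, -22, 13) − 4·(3, -5, 3) = (5, -2, 1).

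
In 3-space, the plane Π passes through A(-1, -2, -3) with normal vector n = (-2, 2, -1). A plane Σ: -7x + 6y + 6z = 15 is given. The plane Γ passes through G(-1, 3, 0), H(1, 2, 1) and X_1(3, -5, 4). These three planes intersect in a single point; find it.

Π: n·r = n·A gives -2x + 2y - z = 1.
GH = (2, -1, 1), GX_1 = (4, -8, 4); a normal to Γ is GH × GX_1 = (4, -4, -12).
Using G: Γ has equation 4x - 4y - 12z = -16.
Solving the 3×3 linear system -2x + 2y - z = 1, -7x + 6y + 6z = 15, 4x - 4y - 12z = -16 (e.g. by elimination or Cramer's rule, determinant = -28) gives (-3, -2, 1).

(-3, -2, 1)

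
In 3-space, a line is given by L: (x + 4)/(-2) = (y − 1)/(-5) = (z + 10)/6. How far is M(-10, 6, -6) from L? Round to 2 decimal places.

L has direction (-2, -5, 6) through (-4, 1, -10).
Taking (-4, 1, -10) on L with direction v = (-2, -5, 6): w = M − (-4, 1, -10) = (-6, 5, 4), and w × v = (50, 28, 40).
Distance = |w × v| / |v| = √4884 / √65 ≈ 8.67.

8.67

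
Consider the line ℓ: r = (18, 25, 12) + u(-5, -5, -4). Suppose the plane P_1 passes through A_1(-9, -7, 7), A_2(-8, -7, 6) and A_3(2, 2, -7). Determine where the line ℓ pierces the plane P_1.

(-2, 5, -4)

A_1A_2 = (1, 0, -1), A_1A_3 = (11, 9, -14); a normal to P_1 is A_1A_2 × A_1A_3 = (9, 3, 9).
Using A_1: P_1 has equation 9x + 3y + 9z = -39.
Substitute r = (18, 25, 12) + t(-5, -5, -4) into the plane: 345 + (-96)t = -39, so t = 4.
Intersection: (18, 25, 12) + 4·(-5, -5, -4) = (-2, 5, -4).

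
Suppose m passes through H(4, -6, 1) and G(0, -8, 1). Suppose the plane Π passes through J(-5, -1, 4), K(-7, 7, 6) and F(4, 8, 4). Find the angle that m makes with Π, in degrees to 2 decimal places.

4.94

A direction vector for m is G − H = (-4, -2, 0).
JK = (-2, 8, 2), JF = (9, 9, 0); a normal to Π is JK × JF = (-18, 18, -90).
Using J: Π has equation -18x + 18y - 90z = -288.
sin θ = |n·v| / (|n||v|) = |36| / (√8748 · √20) = 0.08607.
θ ≈ 4.94°.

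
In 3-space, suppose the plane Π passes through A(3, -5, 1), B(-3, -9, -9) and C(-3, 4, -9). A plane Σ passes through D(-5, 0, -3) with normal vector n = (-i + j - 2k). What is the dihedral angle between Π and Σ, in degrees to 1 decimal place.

AB = (-6, -4, -10), AC = (-6, 9, -10); a normal to Π is AB × AC = (130, 0, -78).
Using A: Π has equation 130x - 78z = 312.
Σ: n·r = n·D gives -x + y - 2z = 11.
cos θ = |n₁·n₂| / (|n₁||n₂|) = |26| / (√22984 · √6).
θ = arccos(0.07001) ≈ 86.0°.

86.0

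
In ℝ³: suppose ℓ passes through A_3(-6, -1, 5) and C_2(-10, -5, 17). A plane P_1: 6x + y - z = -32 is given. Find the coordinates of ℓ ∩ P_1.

(-5, 0, 2)

A direction vector for ℓ is C_2 − A_3 = (-4, -4, 12).
Substitute r = (-6, -1, 5) + t(-4, -4, 12) into the plane: -42 + (-40)t = -32, so t = -1/4.
Intersection: (-6, -1, 5) + (-1/4)·(-4, -4, 12) = (-5, 0, 2).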